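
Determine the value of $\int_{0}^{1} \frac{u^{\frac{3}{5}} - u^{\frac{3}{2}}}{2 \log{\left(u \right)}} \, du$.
$\log{\left(\frac{4}{5} \right)}$

Introduce a parameter $a$ in the exponent: let $I(a) = \int_{0}^{1} \frac{- u^{\frac{3}{2}} + u^{a}}{2 \log{\left(u \right)}} \, du$.

Since $\dfrac{\partial}{\partial a}\,u^{a} = u^{a} \ln u$, the $\ln u$ in the denominator cancels and
$$\frac{dI}{da} = \int_{0}^{1} \frac{1}{2} u^{a} \, du = \frac{1}{2} \left[\frac{u^{a+1}}{a+1}\right]_0^1 = \frac{1}{2 \left(a + 1\right)}.$$

Integrating with respect to $a$ gives $I(a) = \log{\left(\frac{\sqrt{10} \sqrt{a + 1}}{5} \right)} + C$.

At $a = \frac{3}{2}$ the integrand is identically $0$, so $I(\frac{3}{2}) = 0$. The closed form gives $0$, hence $C = 0$.

Setting $a = \frac{3}{5}$:
$$I = \log{\left(\frac{4}{5} \right)}.$$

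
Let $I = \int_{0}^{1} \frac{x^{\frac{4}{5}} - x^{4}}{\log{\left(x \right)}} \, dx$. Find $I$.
$\log{\left(\frac{9}{25} \right)}$

Introduce a parameter $a$ in the exponent: let $I(a) = \int_{0}^{1} \frac{- x^{4} + x^{a}}{\log{\left(x \right)}} \, dx$.

Since $\dfrac{\partial}{\partial a}\,x^{a} = x^{a} \ln x$, the $\ln x$ in the denominator cancels and
$$\frac{dI}{da} = \int_{0}^{1} x^{a} \, dx = \left[\frac{x^{a+1}}{a+1}\right]_0^1 = \frac{1}{a + 1}.$$

Integrating with respect to $a$ gives $I(a) = \log{\left(\frac{a}{5} + \frac{1}{5} \right)} + C$.

At $a = 4$ the integrand is identically $0$, so $I(4) = 0$. The closed form gives $0$, hence $C = 0$.

Setting $a = \frac{4}{5}$:
$$I = \log{\left(\frac{9}{25} \right)}.$$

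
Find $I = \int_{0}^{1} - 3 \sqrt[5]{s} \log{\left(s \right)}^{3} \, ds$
$\frac{625}{72}$

Begin with the known integral
$$J(a) = \int_{0}^{1} - 3 s^{a} \, ds = - \frac{3}{a + 1}.$$

Differentiating under the integral sign brings down a factor of $\ln s$:
$$\frac{dJ}{da} = \int_{0}^{1} - 3 s^{a} \log{\left(s \right)} \, ds = \frac{3}{\left(a + 1\right)^{2}}.$$

Repeating $3$ times in total — each differentiation brings down another $\ln s$ — gives
$$\frac{d^{3}J}{da^{3}} = \int_{0}^{1} - 3 s^{a} \log{\left(s \right)}^{3} \, ds = \frac{18}{\left(a + 1\right)^{4}},$$
and the integrand here is exactly the target integrand, so $I = \frac{18}{\left(a + 1\right)^{4}}$.

Setting $a = \frac{1}{5}$:
$$I = \frac{625}{72}.$$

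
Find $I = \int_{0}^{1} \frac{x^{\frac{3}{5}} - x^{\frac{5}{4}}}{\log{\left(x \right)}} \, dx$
$\log{\left(\frac{32}{45} \right)}$

Replace the exponent $\frac{3}{5}$ by a parameter $a$: let $I(a) = \int_{0}^{1} \frac{- x^{\frac{5}{4}} + x^{a}}{\log{\left(x \right)}} \, dx$.

Since $\dfrac{\partial}{\partial a}\,x^{a} = x^{a} \ln x$, the $\ln x$ in the denominator cancels and
$$\frac{dI}{da} = \int_{0}^{1} x^{a} \, dx = \left[\frac{x^{a+1}}{a+1}\right]_0^1 = \frac{1}{a + 1}.$$

Integrating with respect to $a$ gives $I(a) = \log{\left(\frac{4 a}{9} + \frac{4}{9} \right)} + C$.

At $a = \frac{5}{4}$ the integrand is identically $0$, so $I(\frac{5}{4}) = 0$. The closed form gives $0$, hence $C = 0$.

Setting $a = \frac{3}{5}$:
$$I = \log{\left(\frac{32}{45} \right)}.$$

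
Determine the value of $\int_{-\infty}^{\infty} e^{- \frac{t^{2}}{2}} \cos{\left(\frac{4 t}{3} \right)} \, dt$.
$\frac{\sqrt{2} \sqrt{\pi}}{e^{\frac{8}{9}}}$

Define $I(b) = \int_{-\infty}^{\infty} e^{- \frac{t^{2}}{2}} \cos{\left(b t \right)} \, dt$.

Differentiating under the integral sign,
$$I'(b) = \int_{-\infty}^{\infty} - t e^{- \frac{t^{2}}{2}} \sin{\left(b t \right)} \, dt.$$

Integrate $\int_{-\infty}^{\infty} t \sin(b t)\, e^{- \frac{t^{2}}{2}}\, dt$ by parts with $u = \sin(b t)$ and $dv = t\, e^{- \frac{t^{2}}{2}}\, dt$, giving $v = - e^{- \frac{t^{2}}{2}}$. The boundary term vanishes and
$$\int_{-\infty}^{\infty} t \sin(b t)\, e^{- \frac{t^{2}}{2}}\, dt = b \int_{-\infty}^{\infty} \cos(b t)\, e^{- \frac{t^{2}}{2}}\, dt,$$
so $I'(b) = - b\, I(b)$.

This is a separable first-order ODE; solving with the initial condition $I(0) = \int_{-\infty}^{\infty} e^{- \frac{t^{2}}{2}}\,dt = \sqrt{2} \sqrt{\pi}$ gives
$$I(b) = \sqrt{2} \sqrt{\pi} e^{- \frac{b^{2}}{2}}.$$

Setting $b = \frac{4}{3}$:
$$I = \frac{\sqrt{2} \sqrt{\pi}}{e^{\frac{8}{9}}}.$$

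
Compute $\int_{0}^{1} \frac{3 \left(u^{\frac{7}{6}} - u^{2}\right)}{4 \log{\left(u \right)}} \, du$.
$- \frac{3 \log{\left(6 \right)}}{4} - \frac{3 \log{\left(3 \right)}}{4} + \frac{3 \log{\left(13 \right)}}{4}$

Consider the one-parameter family: let $I(a) = \int_{0}^{1} \frac{3 \left(u^{\frac{7}{6}} - u^{a}\right)}{4 \log{\left(u \right)}} \, du$.

Since $\dfrac{\partial}{\partial a}\,u^{a} = u^{a} \ln u$, the $\ln u$ in the denominator cancels and
$$\frac{dI}{da} = \int_{0}^{1} - \frac{3}{4} u^{a} \, du = - \frac{3}{4} \left[\frac{u^{a+1}}{a+1}\right]_0^1 = - \frac{3}{4 a + 4}.$$

Integrating with respect to $a$ gives $I(a) = - \frac{3 \log{\left(a + 1 \right)}}{4} - \frac{3 \log{\left(6 \right)}}{4} + \frac{3 \log{\left(13 \right)}}{4} + C$.

At $a = \frac{7}{6}$ the integrand is identically $0$, so $I(\frac{7}{6}) = 0$. The closed form gives $0$, hence $C = 0$.

Setting $a = 2$:
$$I = - \frac{3 \log{\left(6 \right)}}{4} - \frac{3 \log{\left(3 \right)}}{4} + \frac{3 \log{\left(13 \right)}}{4}.$$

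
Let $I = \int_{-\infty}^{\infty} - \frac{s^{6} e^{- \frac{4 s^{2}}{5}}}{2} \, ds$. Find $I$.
$- \frac{1875 \sqrt{5} \sqrt{\pi}}{2048}$

Start from the elementary integral
$$J(a) = \int_{-\infty}^{\infty} - \frac{e^{- a s^{2}}}{2} \, ds = - \frac{\sqrt{\pi}}{2 \sqrt{a}}.$$

Differentiating under the integral sign brings down a factor of $(-s^2)$:
$$\frac{dJ}{da} = \int_{-\infty}^{\infty} \frac{s^{2} e^{- a s^{2}}}{2} \, ds = \frac{\sqrt{\pi}}{4 a^{\frac{3}{2}}}.$$

Repeating $3$ times in total — each differentiation brings down another $(-s^2)$ — gives
$$\frac{d^{3}J}{da^{3}} = \int_{-\infty}^{\infty} \frac{s^{6} e^{- a s^{2}}}{2} \, ds = \frac{15 \sqrt{\pi}}{16 a^{\frac{7}{2}}},$$
and the integrand here is $(-1)^{3}$ times the target integrand, so $I = (-1)^{3}\,\frac{d^{3}J}{da^{3}} = - \frac{15 \sqrt{\pi}}{16 a^{\frac{7}{2}}}$.

Setting $a = \frac{4}{5}$:
$$I = - \frac{1875 \sqrt{5} \sqrt{\pi}}{2048}.$$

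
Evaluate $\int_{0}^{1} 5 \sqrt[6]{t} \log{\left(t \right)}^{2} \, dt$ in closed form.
$\frac{2160}{343}$

Begin with the known integral
$$J(a) = \int_{0}^{1} 5 t^{a} \, dt = \frac{5}{a + 1}.$$

Differentiating under the integral sign brings down a factor of $\ln t$:
$$\frac{dJ}{da} = \int_{0}^{1} 5 t^{a} \log{\left(t \right)} \, dt = - \frac{5}{\left(a + 1\right)^{2}}.$$

Repeating twice in total — each differentiation brings down another $\ln t$ — gives
$$\frac{d^{2}J}{da^{2}} = \int_{0}^{1} 5 t^{a} \log{\left(t \right)}^{2} \, dt = \frac{10}{\left(a + 1\right)^{3}},$$
and the integrand here is exactly the target integrand, so $I = \frac{10}{\left(a + 1\right)^{3}}$.

Setting $a = \frac{1}{6}$:
$$I = \frac{2160}{343}.$$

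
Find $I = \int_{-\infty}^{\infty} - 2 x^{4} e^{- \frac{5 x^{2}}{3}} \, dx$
$- \frac{27 \sqrt{15} \sqrt{\pi}}{250}$

Start from the elementary integral
$$J(a) = \int_{-\infty}^{\infty} - 2 e^{- a x^{2}} \, dx = - \frac{2 \sqrt{\pi}}{\sqrt{a}}.$$

Differentiating under the integral sign brings down a factor of $(-x^2)$:
$$\frac{dJ}{da} = \int_{-\infty}^{\infty} 2 x^{2} e^{- a x^{2}} \, dx = \frac{\sqrt{\pi}}{a^{\frac{3}{2}}}.$$

Repeating twice in total — each differentiation brings down another $(-x^2)$ — gives
$$\frac{d^{2}J}{da^{2}} = \int_{-\infty}^{\infty} - 2 x^{4} e^{- a x^{2}} \, dx = - \frac{3 \sqrt{\pi}}{2 a^{\frac{5}{2}}},$$
and the integrand here is exactly the target integrand, so $I = - \frac{3 \sqrt{\pi}}{2 a^{\frac{5}{2}}}$.

Setting $a = \frac{5}{3}$:
$$I = - \frac{27 \sqrt{15} \sqrt{\pi}}{250}.$$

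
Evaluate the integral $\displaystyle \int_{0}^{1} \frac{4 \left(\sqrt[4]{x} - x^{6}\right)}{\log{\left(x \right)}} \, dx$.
$- \log{\left(\frac{614656}{625} \right)}$

Introduce a parameter $a$ in the exponent: let $I(a) = \int_{0}^{1} \frac{4 \left(\sqrt[4]{x} - x^{a}\right)}{\log{\left(x \right)}} \, dx$.

Since $\dfrac{\partial}{\partial a}\,x^{a} = x^{a} \ln x$, the $\ln x$ in the denominator cancels and
$$\frac{dI}{da} = \int_{0}^{1} -4 x^{a} \, dx = -4 \left[\frac{x^{a+1}}{a+1}\right]_0^1 = - \frac{4}{a + 1}.$$

Integrating with respect to $a$ gives $I(a) = - \log{\left(\frac{256 \left(a + 1\right)^{4}}{625} \right)} + C$.

At $a = \frac{1}{4}$ the integrand is identically $0$, so $I(\frac{1}{4}) = 0$. The closed form gives $0$, hence $C = 0$.

Setting $a = 6$:
$$I = - \log{\left(\frac{614656}{625} \right)}.$$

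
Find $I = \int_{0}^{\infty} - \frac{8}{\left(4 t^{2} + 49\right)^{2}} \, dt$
$- \frac{\pi}{343}$

Start from the standard arctangent integral
$$J(a) = \int_{0}^{\infty} - \frac{1}{2 \left(a^{2} + t^{2}\right)} \, dt = - \frac{\pi}{4 a}.$$

Differentiating under the integral sign with respect to $a$,
$$\frac{dJ}{da} = \int_{0}^{\infty} \frac{a}{\left(a^{2} + t^{2}\right)^{2}} \, dt = \frac{\pi}{4 a^{2}},$$
so $\int_{0}^{\infty} - \frac{1}{2 \left(a^{2} + t^{2}\right)^{2}} \, dt = - \frac{\pi}{8 a^{3}}$.

Setting $a = \frac{7}{2}$:
$$I = - \frac{\pi}{343}.$$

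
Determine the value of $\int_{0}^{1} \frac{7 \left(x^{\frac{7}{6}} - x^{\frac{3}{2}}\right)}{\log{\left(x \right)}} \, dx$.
$- \log{\left(\frac{170859375}{62748517} \right)}$

Introduce a parameter $a$ in the exponent: let $I(a) = \int_{0}^{1} \frac{7 \left(x^{\frac{7}{6}} - x^{a}\right)}{\log{\left(x \right)}} \, dx$.

Since $\dfrac{\partial}{\partial a}\,x^{a} = x^{a} \ln x$, the $\ln x$ in the denominator cancels and
$$\frac{dI}{da} = \int_{0}^{1} -7 x^{a} \, dx = -7 \left[\frac{x^{a+1}}{a+1}\right]_0^1 = - \frac{7}{a + 1}.$$

Integrating with respect to $a$ gives $I(a) = - \log{\left(\frac{279936 \left(a + 1\right)^{7}}{62748517} \right)} + C$.

At $a = \frac{7}{6}$ the integrand is identically $0$, so $I(\frac{7}{6}) = 0$. The closed form gives $0$, hence $C = 0$.

Setting $a = \frac{3}{2}$:
$$I = - \log{\left(\frac{170859375}{62748517} \right)}.$$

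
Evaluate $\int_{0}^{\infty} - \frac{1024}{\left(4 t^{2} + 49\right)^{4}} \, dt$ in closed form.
$- \frac{80 \pi}{823543}$

Recall the elementary integral
$$J(a) = \int_{0}^{\infty} - \frac{4}{a^{2} + t^{2}} \, dt = - \frac{2 \pi}{a}.$$

Differentiating under the integral sign with respect to $a$,
$$\frac{dJ}{da} = \int_{0}^{\infty} \frac{8 a}{\left(a^{2} + t^{2}\right)^{2}} \, dt = \frac{2 \pi}{a^{2}},$$
so $\int_{0}^{\infty} - \frac{4}{\left(a^{2} + t^{2}\right)^{2}} \, dt = - \frac{\pi}{a^{3}}$.

Repeating — each differentiation of $1/(t^2+a^2)^j$ produces $-2ja/(t^2+a^2)^{j+1}$ — and dividing through by $-2ja$ at each step yields, after $3$ differentiations in total,
$$\int_{0}^{\infty} - \frac{4}{\left(a^{2} + t^{2}\right)^{4}} \, dt = - \frac{5 \pi}{8 a^{7}}.$$

Setting $a = \frac{7}{2}$:
$$I = - \frac{80 \pi}{823543}.$$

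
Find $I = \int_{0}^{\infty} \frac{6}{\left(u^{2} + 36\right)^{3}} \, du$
$\frac{\pi}{6912}$

Start from the standard arctangent integral
$$J(a) = \int_{0}^{\infty} \frac{6}{a^{2} + u^{2}} \, du = \frac{3 \pi}{a}.$$

Differentiating under the integral sign with respect to $a$,
$$\frac{dJ}{da} = \int_{0}^{\infty} - \frac{12 a}{\left(a^{2} + u^{2}\right)^{2}} \, du = - \frac{3 \pi}{a^{2}},$$
so $\int_{0}^{\infty} \frac{6}{\left(a^{2} + u^{2}\right)^{2}} \, du = \frac{3 \pi}{2 a^{3}}$.

Repeating — each differentiation of $1/(u^2+a^2)^j$ produces $-2ja/(u^2+a^2)^{j+1}$ — and dividing through by $-2ja$ at each step yields, after $2$ differentiations in total,
$$\int_{0}^{\infty} \frac{6}{\left(a^{2} + u^{2}\right)^{3}} \, du = \frac{9 \pi}{8 a^{5}}.$$

Setting $a = 6$:
$$I = \frac{\pi}{6912}.$$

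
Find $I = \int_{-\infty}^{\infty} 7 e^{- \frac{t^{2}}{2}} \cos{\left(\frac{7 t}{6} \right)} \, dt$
$\frac{7 \sqrt{2} \sqrt{\pi}}{e^{\frac{49}{72}}}$

Let $b$ denote the cosine frequency and define $I(b) = \int_{-\infty}^{\infty} 7 e^{- \frac{t^{2}}{2}} \cos{\left(b t \right)} \, dt$.

Differentiating under the integral sign,
$$I'(b) = \int_{-\infty}^{\infty} - 7 t e^{- \frac{t^{2}}{2}} \sin{\left(b t \right)} \, dt.$$

Integrate $\int_{-\infty}^{\infty} t \sin(b t)\, e^{- \frac{t^{2}}{2}}\, dt$ by parts with $u = \sin(b t)$ and $dv = t\, e^{- \frac{t^{2}}{2}}\, dt$, giving $v = - e^{- \frac{t^{2}}{2}}$. The boundary term vanishes and
$$\int_{-\infty}^{\infty} t \sin(b t)\, e^{- \frac{t^{2}}{2}}\, dt = b \int_{-\infty}^{\infty} \cos(b t)\, e^{- \frac{t^{2}}{2}}\, dt,$$
so $I'(b) = - b\, I(b)$.

This is a separable first-order ODE; solving with the initial condition $I(0) = \int_{-\infty}^{\infty} 7 e^{- \frac{t^{2}}{2}}\,dt = 7 \sqrt{2} \sqrt{\pi}$ gives
$$I(b) = 7 \sqrt{2} \sqrt{\pi} e^{- \frac{b^{2}}{2}}.$$

Setting $b = \frac{7}{6}$:
$$I = \frac{7 \sqrt{2} \sqrt{\pi}}{e^{\frac{49}{72}}}.$$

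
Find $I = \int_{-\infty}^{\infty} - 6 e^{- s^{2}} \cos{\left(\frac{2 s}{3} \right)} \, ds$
$- \frac{6 \sqrt{\pi}}{e^{\frac{1}{9}}}$

Treat the cosine frequency as a parameter and define $I(b) = \int_{-\infty}^{\infty} - 6 e^{- s^{2}} \cos{\left(b s \right)} \, ds$.

Differentiating under the integral sign,
$$I'(b) = \int_{-\infty}^{\infty} 6 s e^{- s^{2}} \sin{\left(b s \right)} \, ds.$$

Integrate $\int_{-\infty}^{\infty} s \sin(b s)\, e^{- s^{2}}\, ds$ by parts with $u = \sin(b s)$ and $dv = s\, e^{- s^{2}}\, ds$, giving $v = - \frac{e^{- s^{2}}}{2}$. The boundary term vanishes and
$$\int_{-\infty}^{\infty} s \sin(b s)\, e^{- s^{2}}\, ds = \frac{b}{2} \int_{-\infty}^{\infty} \cos(b s)\, e^{- s^{2}}\, ds,$$
so $I'(b) = - \frac{b}{2}\, I(b)$.

This is a separable first-order ODE; solving with the initial condition $I(0) = \int_{-\infty}^{\infty} - 6 e^{- s^{2}}\,ds = - 6 \sqrt{\pi}$ gives
$$I(b) = - 6 \sqrt{\pi} e^{- \frac{b^{2}}{4}}.$$

Setting $b = \frac{2}{3}$:
$$I = - \frac{6 \sqrt{\pi}}{e^{\frac{1}{9}}}.$$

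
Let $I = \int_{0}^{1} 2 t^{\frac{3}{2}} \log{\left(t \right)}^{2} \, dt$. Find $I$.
$\frac{32}{125}$

Start from the elementary integral
$$J(a) = \int_{0}^{1} 2 t^{a} \, dt = \frac{2}{a + 1}.$$

Differentiating under the integral sign brings down a factor of $\ln t$:
$$\frac{dJ}{da} = \int_{0}^{1} 2 t^{a} \log{\left(t \right)} \, dt = - \frac{2}{\left(a + 1\right)^{2}}.$$

Repeating twice in total — each differentiation brings down another $\ln t$ — gives
$$\frac{d^{2}J}{da^{2}} = \int_{0}^{1} 2 t^{a} \log{\left(t \right)}^{2} \, dt = \frac{4}{\left(a + 1\right)^{3}},$$
and the integrand here is exactly the target integrand, so $I = \frac{4}{\left(a + 1\right)^{3}}$.

Setting $a = \frac{3}{2}$:
$$I = \frac{32}{125}.$$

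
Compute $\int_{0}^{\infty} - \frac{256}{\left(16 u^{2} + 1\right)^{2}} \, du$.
$- 16 \pi$

Recall the elementary integral
$$J(a) = \int_{0}^{\infty} - \frac{1}{a^{2} + u^{2}} \, du = - \frac{\pi}{2 a}.$$

Differentiating under the integral sign with respect to $a$,
$$\frac{dJ}{da} = \int_{0}^{\infty} \frac{2 a}{\left(a^{2} + u^{2}\right)^{2}} \, du = \frac{\pi}{2 a^{2}},$$
so $\int_{0}^{\infty} - \frac{1}{\left(a^{2} + u^{2}\right)^{2}} \, du = - \frac{\pi}{4 a^{3}}$.

Setting $a = \frac{1}{4}$:
$$I = - 16 \pi.$$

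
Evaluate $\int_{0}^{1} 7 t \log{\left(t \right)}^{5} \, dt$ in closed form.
$- \frac{105}{8}$

Start from the elementary integral
$$J(a) = \int_{0}^{1} 7 t^{a} \, dt = \frac{7}{a + 1}.$$

Differentiating under the integral sign brings down a factor of $\ln t$:
$$\frac{dJ}{da} = \int_{0}^{1} 7 t^{a} \log{\left(t \right)} \, dt = - \frac{7}{\left(a + 1\right)^{2}}.$$

Repeating $5$ times in total — each differentiation brings down another $\ln t$ — gives
$$\frac{d^{5}J}{da^{5}} = \int_{0}^{1} 7 t^{a} \log{\left(t \right)}^{5} \, dt = - \frac{840}{\left(a + 1\right)^{6}},$$
and the integrand here is exactly the target integrand, so $I = - \frac{840}{\left(a + 1\right)^{6}}$.

Setting $a = 1$:
$$I = - \frac{105}{8}.$$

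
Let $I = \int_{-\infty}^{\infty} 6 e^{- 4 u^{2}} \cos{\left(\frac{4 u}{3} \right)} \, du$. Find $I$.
$\frac{3 \sqrt{\pi}}{e^{\frac{1}{9}}}$

Treat the cosine frequency as a parameter and define $I(b) = \int_{-\infty}^{\infty} 6 e^{- 4 u^{2}} \cos{\left(b u \right)} \, du$.

Differentiating under the integral sign,
$$I'(b) = \int_{-\infty}^{\infty} - 6 u e^{- 4 u^{2}} \sin{\left(b u \right)} \, du.$$

Integrate $\int_{-\infty}^{\infty} u \sin(b u)\, e^{- 4 u^{2}}\, du$ by parts with $w = \sin(b u)$ and $dv = u\, e^{- 4 u^{2}}\, du$, giving $v = - \frac{e^{- 4 u^{2}}}{8}$. The boundary term vanishes and
$$\int_{-\infty}^{\infty} u \sin(b u)\, e^{- 4 u^{2}}\, du = \frac{b}{8} \int_{-\infty}^{\infty} \cos(b u)\, e^{- 4 u^{2}}\, du,$$
so $I'(b) = - \frac{b}{8}\, I(b)$.

This is a separable first-order ODE; solving with the initial condition $I(0) = \int_{-\infty}^{\infty} 6 e^{- 4 u^{2}}\,du = 3 \sqrt{\pi}$ gives
$$I(b) = 3 \sqrt{\pi} e^{- \frac{b^{2}}{16}}.$$

Setting $b = \frac{4}{3}$:
$$I = \frac{3 \sqrt{\pi}}{e^{\frac{1}{9}}}.$$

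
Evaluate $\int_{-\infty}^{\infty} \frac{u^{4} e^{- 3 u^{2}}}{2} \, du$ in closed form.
$\frac{\sqrt{3} \sqrt{\pi}}{72}$

Begin with the known integral
$$J(a) = \int_{-\infty}^{\infty} \frac{e^{- a u^{2}}}{2} \, du = \frac{\sqrt{\pi}}{2 \sqrt{a}}.$$

Differentiating under the integral sign brings down a factor of $(-u^2)$:
$$\frac{dJ}{da} = \int_{-\infty}^{\infty} - \frac{u^{2} e^{- a u^{2}}}{2} \, du = - \frac{\sqrt{\pi}}{4 a^{\frac{3}{2}}}.$$

Repeating twice in total — each differentiation brings down another $(-u^2)$ — gives
$$\frac{d^{2}J}{da^{2}} = \int_{-\infty}^{\infty} \frac{u^{4} e^{- a u^{2}}}{2} \, du = \frac{3 \sqrt{\pi}}{8 a^{\frac{5}{2}}},$$
and the integrand here is exactly the target integrand, so $I = \frac{3 \sqrt{\pi}}{8 a^{\frac{5}{2}}}$.

Setting $a = 3$:
$$I = \frac{\sqrt{3} \sqrt{\pi}}{72}.$$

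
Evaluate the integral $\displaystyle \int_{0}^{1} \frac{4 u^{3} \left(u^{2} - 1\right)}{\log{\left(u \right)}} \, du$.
$\log{\left(\frac{81}{16} \right)}$

Replace the exponent $5$ by a parameter $a$: let $I(a) = \int_{0}^{1} \frac{4 \left(- u^{3} + u^{a}\right)}{\log{\left(u \right)}} \, du$.

Since $\dfrac{\partial}{\partial a}\,u^{a} = u^{a} \ln u$, the $\ln u$ in the denominator cancels and
$$\frac{dI}{da} = \int_{0}^{1} 4 u^{a} \, du = 4 \left[\frac{u^{a+1}}{a+1}\right]_0^1 = \frac{4}{a + 1}.$$

Integrating with respect to $a$ gives $I(a) = \log{\left(\frac{\left(a + 1\right)^{4}}{256} \right)} + C$.

At $a = 3$ the integrand is identically $0$, so $I(3) = 0$. The closed form gives $0$, hence $C = 0$.

Setting $a = 5$:
$$I = \log{\left(\frac{81}{16} \right)}.$$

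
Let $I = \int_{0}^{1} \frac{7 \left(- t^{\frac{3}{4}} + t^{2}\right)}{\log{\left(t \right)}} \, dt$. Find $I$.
$\log{\left(\frac{35831808}{823543} \right)}$

Consider the one-parameter family: let $I(a) = \int_{0}^{1} \frac{7 \left(t^{2} - t^{a}\right)}{\log{\left(t \right)}} \, dt$.

Since $\dfrac{\partial}{\partial a}\,t^{a} = t^{a} \ln t$, the $\ln t$ in the denominator cancels and
$$\frac{dI}{da} = \int_{0}^{1} -7 t^{a} \, dt = -7 \left[\frac{t^{a+1}}{a+1}\right]_0^1 = - \frac{7}{a + 1}.$$

Integrating with respect to $a$ gives $I(a) = \log{\left(\frac{2187}{\left(a + 1\right)^{7}} \right)} + C$.

At $a = 2$ the integrand is identically $0$, so $I(2) = 0$. The closed form gives $0$, hence $C = 0$.

Setting $a = \frac{3}{4}$:
$$I = \log{\left(\frac{35831808}{823543} \right)}.$$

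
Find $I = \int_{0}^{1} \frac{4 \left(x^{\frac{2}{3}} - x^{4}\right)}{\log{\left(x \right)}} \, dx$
$- \log{\left(81 \right)}$

Replace the exponent $4$ by a parameter $a$: let $I(a) = \int_{0}^{1} \frac{4 \left(x^{\frac{2}{3}} - x^{a}\right)}{\log{\left(x \right)}} \, dx$.

Since $\dfrac{\partial}{\partial a}\,x^{a} = x^{a} \ln x$, the $\ln x$ in the denominator cancels and
$$\frac{dI}{da} = \int_{0}^{1} -4 x^{a} \, dx = -4 \left[\frac{x^{a+1}}{a+1}\right]_0^1 = - \frac{4}{a + 1}.$$

Integrating with respect to $a$ gives $I(a) = - \log{\left(\frac{81 \left(a + 1\right)^{4}}{625} \right)} + C$.

At $a = \frac{2}{3}$ the integrand is identically $0$, so $I(\frac{2}{3}) = 0$. The closed form gives $0$, hence $C = 0$.

Setting $a = 4$:
$$I = - \log{\left(81 \right)}.$$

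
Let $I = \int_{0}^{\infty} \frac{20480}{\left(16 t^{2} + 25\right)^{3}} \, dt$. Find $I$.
$\frac{192 \pi}{625}$

Start from the standard arctangent integral
$$J(a) = \int_{0}^{\infty} \frac{5}{a^{2} + t^{2}} \, dt = \frac{5 \pi}{2 a}.$$

Differentiating under the integral sign with respect to $a$,
$$\frac{dJ}{da} = \int_{0}^{\infty} - \frac{10 a}{\left(a^{2} + t^{2}\right)^{2}} \, dt = - \frac{5 \pi}{2 a^{2}},$$
so $\int_{0}^{\infty} \frac{5}{\left(a^{2} + t^{2}\right)^{2}} \, dt = \frac{5 \pi}{4 a^{3}}$.

Repeating — each differentiation of $1/(t^2+a^2)^j$ produces $-2ja/(t^2+a^2)^{j+1}$ — and dividing through by $-2ja$ at each step yields, after $2$ differentiations in total,
$$\int_{0}^{\infty} \frac{5}{\left(a^{2} + t^{2}\right)^{3}} \, dt = \frac{15 \pi}{16 a^{5}}.$$

Setting $a = \frac{5}{4}$:
$$I = \frac{192 \pi}{625}.$$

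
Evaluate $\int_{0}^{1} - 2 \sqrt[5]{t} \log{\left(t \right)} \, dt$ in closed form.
$\frac{25}{18}$

Start from the elementary integral
$$J(a) = \int_{0}^{1} - 2 t^{a} \, dt = - \frac{2}{a + 1}.$$

Differentiating under the integral sign brings down a factor of $\ln t$:
$$\frac{dJ}{da} = \int_{0}^{1} - 2 t^{a} \log{\left(t \right)} \, dt = \frac{2}{\left(a + 1\right)^{2}}.$$

The integral on the left is $I$, so $I = \frac{2}{\left(a + 1\right)^{2}}$.

Setting $a = \frac{1}{5}$:
$$I = \frac{25}{18}.$$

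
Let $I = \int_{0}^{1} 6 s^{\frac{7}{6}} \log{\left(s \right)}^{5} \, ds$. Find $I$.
$- \frac{33592320}{4826809}$

Start from the elementary integral
$$J(a) = \int_{0}^{1} 6 s^{a} \, ds = \frac{6}{a + 1}.$$

Differentiating under the integral sign brings down a factor of $\ln s$:
$$\frac{dJ}{da} = \int_{0}^{1} 6 s^{a} \log{\left(s \right)} \, ds = - \frac{6}{\left(a + 1\right)^{2}}.$$

Repeating $5$ times in total — each differentiation brings down another $\ln s$ — gives
$$\frac{d^{5}J}{da^{5}} = \int_{0}^{1} 6 s^{a} \log{\left(s \right)}^{5} \, ds = - \frac{720}{\left(a + 1\right)^{6}},$$
and the integrand here is exactly the target integrand, so $I = - \frac{720}{\left(a + 1\right)^{6}}$.

Setting $a = \frac{7}{6}$:
$$I = - \frac{33592320}{4826809}.$$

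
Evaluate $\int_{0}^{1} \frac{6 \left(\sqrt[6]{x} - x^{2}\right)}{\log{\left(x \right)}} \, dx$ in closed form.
$- \log{\left(\frac{34012224}{117649} \right)}$

Replace the exponent $2$ by a parameter $a$: let $I(a) = \int_{0}^{1} \frac{6 \left(\sqrt[6]{x} - x^{a}\right)}{\log{\left(x \right)}} \, dx$.

Since $\dfrac{\partial}{\partial a}\,x^{a} = x^{a} \ln x$, the $\ln x$ in the denominator cancels and
$$\frac{dI}{da} = \int_{0}^{1} -6 x^{a} \, dx = -6 \left[\frac{x^{a+1}}{a+1}\right]_0^1 = - \frac{6}{a + 1}.$$

Integrating with respect to $a$ gives $I(a) = - \log{\left(\frac{46656 \left(a + 1\right)^{6}}{117649} \right)} + C$.

At $a = \frac{1}{6}$ the integrand is identically $0$, so $I(\frac{1}{6}) = 0$. The closed form gives $0$, hence $C = 0$.

Setting $a = 2$:
$$I = - \log{\left(\frac{34012224}{117649} \right)}.$$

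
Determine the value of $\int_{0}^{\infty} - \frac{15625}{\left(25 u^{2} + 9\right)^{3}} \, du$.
$- \frac{3125 \pi}{1296}$

Recall the elementary integral
$$J(a) = \int_{0}^{\infty} - \frac{1}{a^{2} + u^{2}} \, du = - \frac{\pi}{2 a}.$$

Differentiating under the integral sign with respect to $a$,
$$\frac{dJ}{da} = \int_{0}^{\infty} \frac{2 a}{\left(a^{2} + u^{2}\right)^{2}} \, du = \frac{\pi}{2 a^{2}},$$
so $\int_{0}^{\infty} - \frac{1}{\left(a^{2} + u^{2}\right)^{2}} \, du = - \frac{\pi}{4 a^{3}}$.

Repeating — each differentiation of $1/(u^2+a^2)^j$ produces $-2ja/(u^2+a^2)^{j+1}$ — and dividing through by $-2ja$ at each step yields, after $2$ differentiations in total,
$$\int_{0}^{\infty} - \frac{1}{\left(a^{2} + u^{2}\right)^{3}} \, du = - \frac{3 \pi}{16 a^{5}}.$$

Setting $a = \frac{3}{5}$:
$$I = - \frac{3125 \pi}{1296}.$$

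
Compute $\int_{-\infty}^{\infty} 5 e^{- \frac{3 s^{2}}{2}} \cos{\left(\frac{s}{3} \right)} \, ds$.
$\frac{5 \sqrt{6} \sqrt{\pi}}{3 e^{\frac{1}{54}}}$

Treat the cosine frequency as a parameter and define $I(b) = \int_{-\infty}^{\infty} 5 e^{- \frac{3 s^{2}}{2}} \cos{\left(b s \right)} \, ds$.

Differentiating under the integral sign,
$$I'(b) = \int_{-\infty}^{\infty} - 5 s e^{- \frac{3 s^{2}}{2}} \sin{\left(b s \right)} \, ds.$$

Integrate $\int_{-\infty}^{\infty} s \sin(b s)\, e^{- \frac{3 s^{2}}{2}}\, ds$ by parts with $u = \sin(b s)$ and $dv = s\, e^{- \frac{3 s^{2}}{2}}\, ds$, giving $v = - \frac{e^{- \frac{3 s^{2}}{2}}}{3}$. The boundary term vanishes and
$$\int_{-\infty}^{\infty} s \sin(b s)\, e^{- \frac{3 s^{2}}{2}}\, ds = \frac{b}{3} \int_{-\infty}^{\infty} \cos(b s)\, e^{- \frac{3 s^{2}}{2}}\, ds,$$
so $I'(b) = - \frac{b}{3}\, I(b)$.

This is a separable first-order ODE; solving with the initial condition $I(0) = \int_{-\infty}^{\infty} 5 e^{- \frac{3 s^{2}}{2}}\,ds = \frac{5 \sqrt{6} \sqrt{\pi}}{3}$ gives
$$I(b) = \frac{5 \sqrt{6} \sqrt{\pi} e^{- \frac{b^{2}}{6}}}{3}.$$

Setting $b = \frac{1}{3}$:
$$I = \frac{5 \sqrt{6} \sqrt{\pi}}{3 e^{\frac{1}{54}}}.$$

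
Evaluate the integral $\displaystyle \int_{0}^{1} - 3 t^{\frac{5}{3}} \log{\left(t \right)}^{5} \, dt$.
$\frac{32805}{32768}$

Begin with the known integral
$$J(a) = \int_{0}^{1} - 3 t^{a} \, dt = - \frac{3}{a + 1}.$$

Differentiating under the integral sign brings down a factor of $\ln t$:
$$\frac{dJ}{da} = \int_{0}^{1} - 3 t^{a} \log{\left(t \right)} \, dt = \frac{3}{\left(a + 1\right)^{2}}.$$

Repeating $5$ times in total — each differentiation brings down another $\ln t$ — gives
$$\frac{d^{5}J}{da^{5}} = \int_{0}^{1} - 3 t^{a} \log{\left(t \right)}^{5} \, dt = \frac{360}{\left(a + 1\right)^{6}},$$
and the integrand here is exactly the target integrand, so $I = \frac{360}{\left(a + 1\right)^{6}}$.

Setting $a = \frac{5}{3}$:
$$I = \frac{32805}{32768}.$$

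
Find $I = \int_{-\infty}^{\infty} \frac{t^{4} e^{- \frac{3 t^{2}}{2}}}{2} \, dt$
$\frac{\sqrt{6} \sqrt{\pi}}{18}$

Start from the elementary integral
$$J(a) = \int_{-\infty}^{\infty} \frac{e^{- a t^{2}}}{2} \, dt = \frac{\sqrt{\pi}}{2 \sqrt{a}}.$$

Differentiating under the integral sign brings down a factor of $(-t^2)$:
$$\frac{dJ}{da} = \int_{-\infty}^{\infty} - \frac{t^{2} e^{- a t^{2}}}{2} \, dt = - \frac{\sqrt{\pi}}{4 a^{\frac{3}{2}}}.$$

Repeating twice in total — each differentiation brings down another $(-t^2)$ — gives
$$\frac{d^{2}J}{da^{2}} = \int_{-\infty}^{\infty} \frac{t^{4} e^{- a t^{2}}}{2} \, dt = \frac{3 \sqrt{\pi}}{8 a^{\frac{5}{2}}},$$
and the integrand here is exactly the target integrand, so $I = \frac{3 \sqrt{\pi}}{8 a^{\frac{5}{2}}}$.

Setting $a = \frac{3}{2}$:
$$I = \frac{\sqrt{6} \sqrt{\pi}}{18}.$$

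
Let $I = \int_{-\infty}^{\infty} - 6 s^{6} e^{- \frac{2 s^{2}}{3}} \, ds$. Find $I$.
$- \frac{1215 \sqrt{6} \sqrt{\pi}}{64}$

Begin with the known integral
$$J(a) = \int_{-\infty}^{\infty} - 6 e^{- a s^{2}} \, ds = - \frac{6 \sqrt{\pi}}{\sqrt{a}}.$$

Differentiating under the integral sign brings down a factor of $(-s^2)$:
$$\frac{dJ}{da} = \int_{-\infty}^{\infty} 6 s^{2} e^{- a s^{2}} \, ds = \frac{3 \sqrt{\pi}}{a^{\frac{3}{2}}}.$$

Repeating $3$ times in total — each differentiation brings down another $(-s^2)$ — gives
$$\frac{d^{3}J}{da^{3}} = \int_{-\infty}^{\infty} 6 s^{6} e^{- a s^{2}} \, ds = \frac{45 \sqrt{\pi}}{4 a^{\frac{7}{2}}},$$
and the integrand here is $(-1)^{3}$ times the target integrand, so $I = (-1)^{3}\,\frac{d^{3}J}{da^{3}} = - \frac{45 \sqrt{\pi}}{4 a^{\frac{7}{2}}}$.

Setting $a = \frac{2}{3}$:
$$I = - \frac{1215 \sqrt{6} \sqrt{\pi}}{64}.$$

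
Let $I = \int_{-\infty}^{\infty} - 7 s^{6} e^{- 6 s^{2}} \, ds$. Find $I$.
$- \frac{35 \sqrt{6} \sqrt{\pi}}{3456}$

Consider the simpler parametrised integral
$$J(a) = \int_{-\infty}^{\infty} - 7 e^{- a s^{2}} \, ds = - \frac{7 \sqrt{\pi}}{\sqrt{a}}.$$

Differentiating under the integral sign brings down a factor of $(-s^2)$:
$$\frac{dJ}{da} = \int_{-\infty}^{\infty} 7 s^{2} e^{- a s^{2}} \, ds = \frac{7 \sqrt{\pi}}{2 a^{\frac{3}{2}}}.$$

Repeating $3$ times in total — each differentiation brings down another $(-s^2)$ — gives
$$\frac{d^{3}J}{da^{3}} = \int_{-\infty}^{\infty} 7 s^{6} e^{- a s^{2}} \, ds = \frac{105 \sqrt{\pi}}{8 a^{\frac{7}{2}}},$$
and the integrand here is $(-1)^{3}$ times the target integrand, so $I = (-1)^{3}\,\frac{d^{3}J}{da^{3}} = - \frac{105 \sqrt{\pi}}{8 a^{\frac{7}{2}}}$.

Setting $a = 6$:
$$I = - \frac{35 \sqrt{6} \sqrt{\pi}}{3456}.$$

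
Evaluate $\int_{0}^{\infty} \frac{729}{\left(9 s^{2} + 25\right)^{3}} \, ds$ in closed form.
$\frac{729 \pi}{50000}$

Start from the standard arctangent integral
$$J(a) = \int_{0}^{\infty} \frac{1}{a^{2} + s^{2}} \, ds = \frac{\pi}{2 a}.$$

Differentiating under the integral sign with respect to $a$,
$$\frac{dJ}{da} = \int_{0}^{\infty} - \frac{2 a}{\left(a^{2} + s^{2}\right)^{2}} \, ds = - \frac{\pi}{2 a^{2}},$$
so $\int_{0}^{\infty} \frac{1}{\left(a^{2} + s^{2}\right)^{2}} \, ds = \frac{\pi}{4 a^{3}}$.

Repeating — each differentiation of $1/(s^2+a^2)^j$ produces $-2ja/(s^2+a^2)^{j+1}$ — and dividing through by $-2ja$ at each step yields, after $2$ differentiations in total,
$$\int_{0}^{\infty} \frac{1}{\left(a^{2} + s^{2}\right)^{3}} \, ds = \frac{3 \pi}{16 a^{5}}.$$

Setting $a = \frac{5}{3}$:
$$I = \frac{729 \pi}{50000}.$$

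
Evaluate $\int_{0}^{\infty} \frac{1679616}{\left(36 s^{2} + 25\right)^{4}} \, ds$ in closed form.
$\frac{8748 \pi}{15625}$

Start from the standard arctangent integral
$$J(a) = \int_{0}^{\infty} \frac{1}{a^{2} + s^{2}} \, ds = \frac{\pi}{2 a}.$$

Differentiating under the integral sign with respect to $a$,
$$\frac{dJ}{da} = \int_{0}^{\infty} - \frac{2 a}{\left(a^{2} + s^{2}\right)^{2}} \, ds = - \frac{\pi}{2 a^{2}},$$
so $\int_{0}^{\infty} \frac{1}{\left(a^{2} + s^{2}\right)^{2}} \, ds = \frac{\pi}{4 a^{3}}$.

Repeating — each differentiation of $1/(s^2+a^2)^j$ produces $-2ja/(s^2+a^2)^{j+1}$ — and dividing through by $-2ja$ at each step yields, after $3$ differentiations in total,
$$\int_{0}^{\infty} \frac{1}{\left(a^{2} + s^{2}\right)^{4}} \, ds = \frac{5 \pi}{32 a^{7}}.$$

Setting $a = \frac{5}{6}$:
$$I = \frac{8748 \pi}{15625}.$$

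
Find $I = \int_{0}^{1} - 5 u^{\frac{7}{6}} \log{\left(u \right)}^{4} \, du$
$- \frac{933120}{371293}$

Begin with the known integral
$$J(a) = \int_{0}^{1} - 5 u^{a} \, du = - \frac{5}{a + 1}.$$

Differentiating under the integral sign brings down a factor of $\ln u$:
$$\frac{dJ}{da} = \int_{0}^{1} - 5 u^{a} \log{\left(u \right)} \, du = \frac{5}{\left(a + 1\right)^{2}}.$$

Repeating $4$ times in total — each differentiation brings down another $\ln u$ — gives
$$\frac{d^{4}J}{da^{4}} = \int_{0}^{1} - 5 u^{a} \log{\left(u \right)}^{4} \, du = - \frac{120}{\left(a + 1\right)^{5}},$$
and the integrand here is exactly the target integrand, so $I = - \frac{120}{\left(a + 1\right)^{5}}$.

Setting $a = \frac{7}{6}$:
$$I = - \frac{933120}{371293}.$$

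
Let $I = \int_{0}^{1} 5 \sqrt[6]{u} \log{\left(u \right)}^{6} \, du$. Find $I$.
$\frac{1007769600}{823543}$

Consider the simpler parametrised integral
$$J(a) = \int_{0}^{1} 5 u^{a} \, du = \frac{5}{a + 1}.$$

Differentiating under the integral sign brings down a factor of $\ln u$:
$$\frac{dJ}{da} = \int_{0}^{1} 5 u^{a} \log{\left(u \right)} \, du = - \frac{5}{\left(a + 1\right)^{2}}.$$

Repeating $6$ times in total — each differentiation brings down another $\ln u$ — gives
$$\frac{d^{6}J}{da^{6}} = \int_{0}^{1} 5 u^{a} \log{\left(u \right)}^{6} \, du = \frac{3600}{\left(a + 1\right)^{7}},$$
and the integrand here is exactly the target integrand, so $I = \frac{3600}{\left(a + 1\right)^{7}}$.

Setting $a = \frac{1}{6}$:
$$I = \frac{1007769600}{823543}.$$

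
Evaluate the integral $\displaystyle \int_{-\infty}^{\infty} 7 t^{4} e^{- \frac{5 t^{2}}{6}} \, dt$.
$\frac{189 \sqrt{30} \sqrt{\pi}}{125}$

Begin with the known integral
$$J(a) = \int_{-\infty}^{\infty} 7 e^{- a t^{2}} \, dt = \frac{7 \sqrt{\pi}}{\sqrt{a}}.$$

Differentiating under the integral sign brings down a factor of $(-t^2)$:
$$\frac{dJ}{da} = \int_{-\infty}^{\infty} - 7 t^{2} e^{- a t^{2}} \, dt = - \frac{7 \sqrt{\pi}}{2 a^{\frac{3}{2}}}.$$

Repeating twice in total — each differentiation brings down another $(-t^2)$ — gives
$$\frac{d^{2}J}{da^{2}} = \int_{-\infty}^{\infty} 7 t^{4} e^{- a t^{2}} \, dt = \frac{21 \sqrt{\pi}}{4 a^{\frac{5}{2}}},$$
and the integrand here is exactly the target integrand, so $I = \frac{21 \sqrt{\pi}}{4 a^{\frac{5}{2}}}$.

Setting $a = \frac{5}{6}$:
$$I = \frac{189 \sqrt{30} \sqrt{\pi}}{125}.$$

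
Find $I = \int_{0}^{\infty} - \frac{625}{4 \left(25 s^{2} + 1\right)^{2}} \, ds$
$- \frac{125 \pi}{16}$

Recall the elementary integral
$$J(a) = \int_{0}^{\infty} - \frac{1}{4 \left(a^{2} + s^{2}\right)} \, ds = - \frac{\pi}{8 a}.$$

Differentiating under the integral sign with respect to $a$,
$$\frac{dJ}{da} = \int_{0}^{\infty} \frac{a}{2 \left(a^{2} + s^{2}\right)^{2}} \, ds = \frac{\pi}{8 a^{2}},$$
so $\int_{0}^{\infty} - \frac{1}{4 \left(a^{2} + s^{2}\right)^{2}} \, ds = - \frac{\pi}{16 a^{3}}$.

Setting $a = \frac{1}{5}$:
$$I = - \frac{125 \pi}{16}.$$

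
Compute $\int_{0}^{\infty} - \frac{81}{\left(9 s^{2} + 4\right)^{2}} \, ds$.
$- \frac{27 \pi}{32}$

Start from the standard arctangent integral
$$J(a) = \int_{0}^{\infty} - \frac{1}{a^{2} + s^{2}} \, ds = - \frac{\pi}{2 a}.$$

Differentiating under the integral sign with respect to $a$,
$$\frac{dJ}{da} = \int_{0}^{\infty} \frac{2 a}{\left(a^{2} + s^{2}\right)^{2}} \, ds = \frac{\pi}{2 a^{2}},$$
so $\int_{0}^{\infty} - \frac{1}{\left(a^{2} + s^{2}\right)^{2}} \, ds = - \frac{\pi}{4 a^{3}}$.

Setting $a = \frac{2}{3}$:
$$I = - \frac{27 \pi}{32}.$$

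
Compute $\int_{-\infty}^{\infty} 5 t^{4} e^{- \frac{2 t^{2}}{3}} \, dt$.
$\frac{135 \sqrt{6} \sqrt{\pi}}{32}$

Start from the elementary integral
$$J(a) = \int_{-\infty}^{\infty} 5 e^{- a t^{2}} \, dt = \frac{5 \sqrt{\pi}}{\sqrt{a}}.$$

Differentiating under the integral sign brings down a factor of $(-t^2)$:
$$\frac{dJ}{da} = \int_{-\infty}^{\infty} - 5 t^{2} e^{- a t^{2}} \, dt = - \frac{5 \sqrt{\pi}}{2 a^{\frac{3}{2}}}.$$

Repeating twice in total — each differentiation brings down another $(-t^2)$ — gives
$$\frac{d^{2}J}{da^{2}} = \int_{-\infty}^{\infty} 5 t^{4} e^{- a t^{2}} \, dt = \frac{15 \sqrt{\pi}}{4 a^{\frac{5}{2}}},$$
and the integrand here is exactly the target integrand, so $I = \frac{15 \sqrt{\pi}}{4 a^{\frac{5}{2}}}$.

Setting $a = \frac{2}{3}$:
$$I = \frac{135 \sqrt{6} \sqrt{\pi}}{32}.$$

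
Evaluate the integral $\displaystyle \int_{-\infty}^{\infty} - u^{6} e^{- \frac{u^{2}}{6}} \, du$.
$- 405 \sqrt{6} \sqrt{\pi}$

Begin with the known integral
$$J(a) = \int_{-\infty}^{\infty} - e^{- a u^{2}} \, du = - \frac{\sqrt{\pi}}{\sqrt{a}}.$$

Differentiating under the integral sign brings down a factor of $(-u^2)$:
$$\frac{dJ}{da} = \int_{-\infty}^{\infty} u^{2} e^{- a u^{2}} \, du = \frac{\sqrt{\pi}}{2 a^{\frac{3}{2}}}.$$

Repeating $3$ times in total — each differentiation brings down another $(-u^2)$ — gives
$$\frac{d^{3}J}{da^{3}} = \int_{-\infty}^{\infty} u^{6} e^{- a u^{2}} \, du = \frac{15 \sqrt{\pi}}{8 a^{\frac{7}{2}}},$$
and the integrand here is $(-1)^{3}$ times the target integrand, so $I = (-1)^{3}\,\frac{d^{3}J}{da^{3}} = - \frac{15 \sqrt{\pi}}{8 a^{\frac{7}{2}}}$.

Setting $a = \frac{1}{6}$:
$$I = - 405 \sqrt{6} \sqrt{\pi}.$$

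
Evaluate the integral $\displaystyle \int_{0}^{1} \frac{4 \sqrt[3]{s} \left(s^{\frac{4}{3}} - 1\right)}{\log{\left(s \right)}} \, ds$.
$\log{\left(16 \right)}$

Introduce a parameter $a$ in the exponent: let $I(a) = \int_{0}^{1} \frac{4 \left(s^{\frac{5}{3}} - s^{a}\right)}{\log{\left(s \right)}} \, ds$.

Since $\dfrac{\partial}{\partial a}\,s^{a} = s^{a} \ln s$, the $\ln s$ in the denominator cancels and
$$\frac{dI}{da} = \int_{0}^{1} -4 s^{a} \, ds = -4 \left[\frac{s^{a+1}}{a+1}\right]_0^1 = - \frac{4}{a + 1}.$$

Integrating with respect to $a$ gives $I(a) = - \log{\left(\frac{81 \left(a + 1\right)^{4}}{4096} \right)} + C$.

At $a = \frac{5}{3}$ the integrand is identically $0$, so $I(\frac{5}{3}) = 0$. The closed form gives $0$, hence $C = 0$.

Setting $a = \frac{1}{3}$:
$$I = \log{\left(16 \right)}.$$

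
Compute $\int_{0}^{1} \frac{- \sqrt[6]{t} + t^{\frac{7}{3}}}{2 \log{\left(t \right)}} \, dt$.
$\log{\left(\frac{2 \sqrt{35}}{7} \right)}$

Consider the one-parameter family: let $I(a) = \int_{0}^{1} \frac{t^{\frac{7}{3}} - t^{a}}{2 \log{\left(t \right)}} \, dt$.

Since $\dfrac{\partial}{\partial a}\,t^{a} = t^{a} \ln t$, the $\ln t$ in the denominator cancels and
$$\frac{dI}{da} = \int_{0}^{1} - \frac{1}{2} t^{a} \, dt = - \frac{1}{2} \left[\frac{t^{a+1}}{a+1}\right]_0^1 = - \frac{1}{2 a + 2}.$$

Integrating with respect to $a$ gives $I(a) = - \frac{\log{\left(a + 1 \right)}}{2} - \frac{\log{\left(3 \right)}}{2} + \frac{\log{\left(10 \right)}}{2} + C$.

At $a = \frac{7}{3}$ the integrand is identically $0$, so $I(\frac{7}{3}) = 0$. The closed form gives $0$, hence $C = 0$.

Setting $a = \frac{1}{6}$:
$$I = \log{\left(\frac{2 \sqrt{35}}{7} \right)}.$$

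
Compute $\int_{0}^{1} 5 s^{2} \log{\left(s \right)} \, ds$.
$- \frac{5}{9}$

Start from the elementary integral
$$J(a) = \int_{0}^{1} 5 s^{a} \, ds = \frac{5}{a + 1}.$$

Differentiating under the integral sign brings down a factor of $\ln s$:
$$\frac{dJ}{da} = \int_{0}^{1} 5 s^{a} \log{\left(s \right)} \, ds = - \frac{5}{\left(a + 1\right)^{2}}.$$

The integral on the left is $I$, so $I = - \frac{5}{\left(a + 1\right)^{2}}$.

Setting $a = 2$:
$$I = - \frac{5}{9}.$$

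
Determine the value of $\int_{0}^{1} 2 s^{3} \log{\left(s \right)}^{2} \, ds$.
$\frac{1}{16}$

Consider the simpler parametrised integral
$$J(a) = \int_{0}^{1} 2 s^{a} \, ds = \frac{2}{a + 1}.$$

Differentiating under the integral sign brings down a factor of $\ln s$:
$$\frac{dJ}{da} = \int_{0}^{1} 2 s^{a} \log{\left(s \right)} \, ds = - \frac{2}{\left(a + 1\right)^{2}}.$$

Repeating twice in total — each differentiation brings down another $\ln s$ — gives
$$\frac{d^{2}J}{da^{2}} = \int_{0}^{1} 2 s^{a} \log{\left(s \right)}^{2} \, ds = \frac{4}{\left(a + 1\right)^{3}},$$
and the integrand here is exactly the target integrand, so $I = \frac{4}{\left(a + 1\right)^{3}}$.

Setting $a = 3$:
$$I = \frac{1}{16}.$$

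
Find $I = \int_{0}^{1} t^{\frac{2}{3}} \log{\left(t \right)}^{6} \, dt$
$\frac{314928}{15625}$

Start from the elementary integral
$$J(a) = \int_{0}^{1} t^{a} \, dt = \frac{1}{a + 1}.$$

Differentiating under the integral sign brings down a factor of $\ln t$:
$$\frac{dJ}{da} = \int_{0}^{1} t^{a} \log{\left(t \right)} \, dt = - \frac{1}{\left(a + 1\right)^{2}}.$$

Repeating $6$ times in total — each differentiation brings down another $\ln t$ — gives
$$\frac{d^{6}J}{da^{6}} = \int_{0}^{1} t^{a} \log{\left(t \right)}^{6} \, dt = \frac{720}{\left(a + 1\right)^{7}},$$
and the integrand here is exactly the target integrand, so $I = \frac{720}{\left(a + 1\right)^{7}}$.

Setting $a = \frac{2}{3}$:
$$I = \frac{314928}{15625}.$$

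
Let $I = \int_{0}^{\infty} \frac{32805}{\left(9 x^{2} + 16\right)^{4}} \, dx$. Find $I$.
$\frac{54675 \pi}{524288}$

Start from the standard arctangent integral
$$J(a) = \int_{0}^{\infty} \frac{5}{a^{2} + x^{2}} \, dx = \frac{5 \pi}{2 a}.$$

Differentiating under the integral sign with respect to $a$,
$$\frac{dJ}{da} = \int_{0}^{\infty} - \frac{10 a}{\left(a^{2} + x^{2}\right)^{2}} \, dx = - \frac{5 \pi}{2 a^{2}},$$
so $\int_{0}^{\infty} \frac{5}{\left(a^{2} + x^{2}\right)^{2}} \, dx = \frac{5 \pi}{4 a^{3}}$.

Repeating — each differentiation of $1/(x^2+a^2)^j$ produces $-2ja/(x^2+a^2)^{j+1}$ — and dividing through by $-2ja$ at each step yields, after $3$ differentiations in total,
$$\int_{0}^{\infty} \frac{5}{\left(a^{2} + x^{2}\right)^{4}} \, dx = \frac{25 \pi}{32 a^{7}}.$$

Setting $a = \frac{4}{3}$:
$$I = \frac{54675 \pi}{524288}.$$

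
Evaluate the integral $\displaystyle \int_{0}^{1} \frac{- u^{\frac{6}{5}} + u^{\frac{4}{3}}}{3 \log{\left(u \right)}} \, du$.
$- \frac{\log{\left(33 \right)}}{3} + \frac{\log{\left(35 \right)}}{3}$

Replace the exponent $\frac{4}{3}$ by a parameter $a$: let $I(a) = \int_{0}^{1} \frac{- u^{\frac{6}{5}} + u^{a}}{3 \log{\left(u \right)}} \, du$.

Since $\dfrac{\partial}{\partial a}\,u^{a} = u^{a} \ln u$, the $\ln u$ in the denominator cancels and
$$\frac{dI}{da} = \int_{0}^{1} \frac{1}{3} u^{a} \, du = \frac{1}{3} \left[\frac{u^{a+1}}{a+1}\right]_0^1 = \frac{1}{3 \left(a + 1\right)}.$$

Integrating with respect to $a$ gives $I(a) = \frac{\log{\left(a + 1 \right)}}{3} - \frac{\log{\left(11 \right)}}{3} + \frac{\log{\left(5 \right)}}{3} + C$.

At $a = \frac{6}{5}$ the integrand is identically $0$, so $I(\frac{6}{5}) = 0$. The closed form gives $0$, hence $C = 0$.

Setting $a = \frac{4}{3}$:
$$I = - \frac{\log{\left(33 \right)}}{3} + \frac{\log{\left(35 \right)}}{3}.$$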